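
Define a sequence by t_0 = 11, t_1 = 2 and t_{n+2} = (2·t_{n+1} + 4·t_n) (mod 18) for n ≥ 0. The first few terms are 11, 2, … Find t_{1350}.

0

We have t_0 = 11; t_1 = 2; t_2 = 12; t_3 = 14; t_4 = 4; t_5 = 10; t_6 = 0; t_7 = 4; t_8 = 8; t_9 = 14; t_{10} = 6; t_{11} = 14; t_{12} = 16; t_{13} = 16; t_{14} = 6; t_{15} = 4; t_{16} = 14; t_{17} = 8; t_{18} = 0; t_{19} = 14; t_{20} = 10; t_{21} = 4; t_{22} = 12; t_{23} = 4; t_{24} = 2; t_{25} = 2; t_{26} = 12.
Since (t_{25}, t_{26}) = (t_1, t_2) = (2, 12) (two consecutive terms determine the rest), the sequence is eventually periodic: after a pre-period of length 1 it cycles with period 24.
For n ≥ 1, t_n depends only on (n - 1) mod 24. (1350 - 1) mod 24 = 5, so t_{1350} = t_6 = 0.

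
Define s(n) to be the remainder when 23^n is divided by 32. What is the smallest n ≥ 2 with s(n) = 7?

Computing terms: s(1) = 23,  s(2) = 17,  s(3) = 7,  s(4) = 1,  s(5) = 23.
The sequence repeats with period 4.
The value 7 first appears (with n ≥ 2) at s(3).

3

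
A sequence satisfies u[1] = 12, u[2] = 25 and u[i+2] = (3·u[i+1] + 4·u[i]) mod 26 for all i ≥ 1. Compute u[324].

7

Listing terms: u[1] = 12,  u[2] = 25,  u[3] = 19,  u[4] = 1,  u[5] = 1,  u[6] = 7,  u[7] = 25,  u[8] = 25,  u[9] = 19.
Since (u[8], u[9]) = (u[2], u[3]) = (25, 19) (two consecutive terms determine the rest), the sequence is eventually periodic: after a pre-period of length 1 it cycles with period 6.
For i ≥ 2, u[i] depends only on (i - 2) mod 6. (324 - 2) mod 6 = 4, so u[324] = u[6] = 7.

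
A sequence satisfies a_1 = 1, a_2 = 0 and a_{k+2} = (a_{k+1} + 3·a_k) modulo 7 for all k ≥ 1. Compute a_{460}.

a_1 = 1,  a_2 = 0,  a_3 = 3,  a_4 = 3,  a_5 = 5,  a_6 = 0,  a_7 = 1,  a_8 = 1,  a_9 = 4,  a_{10} = 0,  a_{11} = 5,  a_{12} = 5,  a_{13} = 6,  a_{14} = 0,  a_{15} = 4,  a_{16} = 4,  a_{17} = 2,  a_{18} = 0,  a_{19} = 6,  a_{20} = 6,  a_{21} = 3,  a_{22} = 0,  a_{23} = 2,  a_{24} = 2,  a_{25} = 1,  a_{26} = 0.
Since (a_{25}, a_{26}) = (a_1, a_2) = (1, 0) (two consecutive terms determine the rest), the sequence is periodic with period 24.
(460 - 1) mod 24 = 3, so a_{460} = a_4 = 3.

3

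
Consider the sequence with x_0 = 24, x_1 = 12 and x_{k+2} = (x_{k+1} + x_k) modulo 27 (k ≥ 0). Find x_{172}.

3

Listing terms: x_0 = 24,  x_1 = 12,  x_2 = 9,  x_3 = 21,  x_4 = 3,  x_5 = 24,  x_6 = 0,  x_7 = 24,  x_8 = 24,  x_9 = 21,  x_{10} = 18,  x_{11} = 12,  x_{12} = 3,  x_{13} = 15,  x_{14} = 18,  x_{15} = 6,  x_{16} = 24,  x_{17} = 3,  x_{18} = 0,  x_{19} = 3,  x_{20} = 3,  x_{21} = 6,  x_{22} = 9,  x_{23} = 15,  x_{24} = 24,  x_{25} = 12.
Since (x_{24}, x_{25}) = (x_0, x_1) = (24, 12) (two consecutive terms determine the rest), the sequence is periodic with period 24.
(172 - 0) mod 24 = 4, so x_{172} = x_4 = 3.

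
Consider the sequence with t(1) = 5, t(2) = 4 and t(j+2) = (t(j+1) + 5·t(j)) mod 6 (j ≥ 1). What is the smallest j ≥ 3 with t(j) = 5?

3

Computing terms: t(1) = 5,  t(2) = 4,  t(3) = 5,  t(4) = 1,  t(5) = 2,  t(6) = 1,  t(7) = 5,  t(8) = 4.
The sequence repeats with period 6.
The value 5 first appears (with j ≥ 3) at t(3).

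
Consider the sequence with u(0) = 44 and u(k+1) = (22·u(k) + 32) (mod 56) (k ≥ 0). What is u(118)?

40

Computing terms: u(0) = 44, u(1) = 48, u(2) = 24, u(3) = 0, u(4) = 32, u(5) = 8, u(6) = 40, u(7) = 16, u(8) = 48.
Since u(8) = u(1) = 48, the sequence is eventually periodic: after a pre-period of length 1 it cycles with period 7.
For k ≥ 1, u(k) depends only on (k - 1) mod 7. (118 - 1) mod 7 = 5, so u(118) = u(6) = 40.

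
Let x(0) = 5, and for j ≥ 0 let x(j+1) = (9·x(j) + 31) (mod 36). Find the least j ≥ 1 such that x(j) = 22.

3

Listing terms: x(0) = 5; x(1) = 4; x(2) = 31; x(3) = 22; x(4) = 13; x(5) = 4.
Since x(5) = x(1) = 4, the sequence is eventually periodic: after a pre-period of length 1 it cycles with period 4.
The value 22 first appears (with j ≥ 1) at x(3).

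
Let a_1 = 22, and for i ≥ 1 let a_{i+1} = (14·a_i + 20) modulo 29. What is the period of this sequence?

a_1 = 22; a_2 = 9; a_3 = 1; a_4 = 5; a_5 = 3; a_6 = 4; a_7 = 18; a_8 = 11; a_9 = 0; a_{10} = 20; a_{11} = 10; a_{12} = 15; a_{13} = 27; a_{14} = 21; a_{15} = 24; a_{16} = 8; a_{17} = 16; a_{18} = 12; a_{19} = 14; a_{20} = 13; a_{21} = 28; a_{22} = 6; a_{23} = 17; a_{24} = 26; a_{25} = 7; a_{26} = 2; a_{27} = 19; a_{28} = 25; a_{29} = 22.
Since a_{29} = a_1 = 22, the sequence is periodic with period 28.

28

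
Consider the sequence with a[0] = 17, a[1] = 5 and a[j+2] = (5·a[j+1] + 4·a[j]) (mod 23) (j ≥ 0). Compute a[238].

a[0] = 17,  a[1] = 5,  a[2] = 1,  a[3] = 2,  a[4] = 14,  a[5] = 9,  a[6] = 9,  a[7] = 12,  a[8] = 4,  a[9] = 22,  a[10] = 11,  a[11] = 5,  a[12] = 0,  a[13] = 20,  a[14] = 8,  a[15] = 5,  a[16] = 11,  a[17] = 6,  a[18] = 5,  a[19] = 3,  a[20] = 12,  a[21] = 3,  a[22] = 17,  a[23] = 5.
Since (a[22], a[23]) = (a[0], a[1]) = (17, 5) (two consecutive terms determine the rest), the sequence is periodic with period 22.
So a[238] = a[0 + ((238-0) mod 22)] = a[18] = 5.

5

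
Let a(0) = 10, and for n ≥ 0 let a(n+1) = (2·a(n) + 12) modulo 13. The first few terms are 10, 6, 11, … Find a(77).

Listing terms: a(0) = 10,  a(1) = 6,  a(2) = 11,  a(3) = 8,  a(4) = 2,  a(5) = 3,  a(6) = 5,  a(7) = 9,  a(8) = 4,  a(9) = 7,  a(10) = 0,  a(11) = 12,  a(12) = 10.
The sequence repeats with period 12.
(77 - 0) mod 12 = 5, so a(77) = a(5) = 3.

3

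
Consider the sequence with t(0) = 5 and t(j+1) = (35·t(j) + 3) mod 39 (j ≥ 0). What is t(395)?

Listing terms: t(0) = 5,  t(1) = 22,  t(2) = 32,  t(3) = 31,  t(4) = 35,  t(5) = 19,  t(6) = 5.
Since t(6) = t(0) = 5, the sequence is periodic with period 6.
So t(395) = t(0 + ((395-0) mod 6)) = t(5) = 19.

19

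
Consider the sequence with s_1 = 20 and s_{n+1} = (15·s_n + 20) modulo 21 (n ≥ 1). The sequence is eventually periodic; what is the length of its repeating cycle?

Listing terms: s_1 = 20,  s_2 = 5,  s_3 = 11,  s_4 = 17,  s_5 = 2,  s_6 = 8,  s_7 = 14,  s_8 = 20.
The sequence repeats with period 7.

7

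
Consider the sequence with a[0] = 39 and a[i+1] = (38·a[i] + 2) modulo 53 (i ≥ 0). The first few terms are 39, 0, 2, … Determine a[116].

46

Computing terms: a[0] = 39; a[1] = 0; a[2] = 2; a[3] = 25; a[4] = 51; a[5] = 32; a[6] = 52; a[7] = 17; a[8] = 12; a[9] = 34; a[10] = 22; a[11] = 43; a[12] = 46; a[13] = 1; a[14] = 40; a[15] = 38; a[16] = 15; a[17] = 42; a[18] = 8; a[19] = 41; a[20] = 23; a[21] = 28; a[22] = 6; a[23] = 18; a[24] = 50; a[25] = 47; a[26] = 39.
Since a[26] = a[0] = 39, the sequence is periodic with period 26.
So a[116] = a[0 + ((116-0) mod 26)] = a[12] = 46.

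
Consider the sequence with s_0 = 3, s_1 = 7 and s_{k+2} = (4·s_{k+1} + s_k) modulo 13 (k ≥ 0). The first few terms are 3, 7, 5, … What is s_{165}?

Computing terms: s_0 = 3; s_1 = 7; s_2 = 5; s_3 = 1; s_4 = 9; s_5 = 11; s_6 = 1; s_7 = 2; s_8 = 9; s_9 = 12; s_{10} = 5; s_{11} = 6; s_{12} = 3; s_{13} = 5; s_{14} = 10; s_{15} = 6; s_{16} = 8; s_{17} = 12; s_{18} = 4; s_{19} = 2; s_{20} = 12; s_{21} = 11; s_{22} = 4; s_{23} = 1; s_{24} = 8; s_{25} = 7; s_{26} = 10; s_{27} = 8; s_{28} = 3; s_{29} = 7.
Since (s_{28}, s_{29}) = (s_0, s_1) = (3, 7) (two consecutive terms determine the rest), the sequence is periodic with period 28.
So s_{165} = s_{0 + ((165-0) mod 28)} = s_{25} = 7.

7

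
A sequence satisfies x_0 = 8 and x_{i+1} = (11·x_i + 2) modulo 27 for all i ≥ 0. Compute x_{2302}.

5

x_0 = 8, x_1 = 9, x_2 = 20, x_3 = 6, x_4 = 14, x_5 = 21, x_6 = 17, x_7 = 0, x_8 = 2, x_9 = 24, x_{10} = 23, x_{11} = 12, x_{12} = 26, x_{13} = 18, x_{14} = 11, x_{15} = 15, x_{16} = 5, x_{17} = 3, x_{18} = 8.
Since x_{18} = x_0 = 8, the sequence is periodic with period 18.
(2302 - 0) mod 18 = 16, so x_{2302} = x_{16} = 5.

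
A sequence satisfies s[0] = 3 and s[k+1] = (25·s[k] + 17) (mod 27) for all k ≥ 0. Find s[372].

s[0] = 3, s[1] = 11, s[2] = 22, s[3] = 0, s[4] = 17, s[5] = 10, s[6] = 24, s[7] = 23, s[8] = 25, s[9] = 21, s[10] = 2, s[11] = 13, s[12] = 18, s[13] = 8, s[14] = 1, s[15] = 15, s[16] = 14, s[17] = 16, s[18] = 12, s[19] = 20, s[20] = 4, s[21] = 9, s[22] = 26, s[23] = 19, s[24] = 6, s[25] = 5, s[26] = 7, s[27] = 3.
Since s[27] = s[0] = 3, the sequence is periodic with period 27.
(372 - 0) mod 27 = 21, so s[372] = s[21] = 9.

9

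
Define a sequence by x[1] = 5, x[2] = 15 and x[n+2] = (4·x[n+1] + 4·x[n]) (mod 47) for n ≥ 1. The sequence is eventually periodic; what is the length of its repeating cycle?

46

Listing terms: x[1] = 5, x[2] = 15, x[3] = 33, x[4] = 4, x[5] = 7, x[6] = 44, x[7] = 16, x[8] = 5, x[9] = 37, x[10] = 27, x[11] = 21, x[12] = 4, x[13] = 6, x[14] = 40, x[15] = 43, x[16] = 3, x[17] = 43, x[18] = 43, x[19] = 15, x[20] = 44, x[21] = 1, x[22] = 39, x[23] = 19, x[24] = 44, x[25] = 17, x[26] = 9, x[27] = 10, x[28] = 29, x[29] = 15, x[30] = 35, x[31] = 12, x[32] = 0, x[33] = 1, x[34] = 4, x[35] = 20, x[36] = 2, x[37] = 41, x[38] = 31, x[39] = 6, x[40] = 7, x[41] = 5, x[42] = 1, x[43] = 24, x[44] = 6, x[45] = 26, x[46] = 34, x[47] = 5, x[48] = 15.
The sequence repeats with period 46.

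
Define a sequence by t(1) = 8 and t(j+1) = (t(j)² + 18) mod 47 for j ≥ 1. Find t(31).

Computing terms: t(1) = 8, t(2) = 35, t(3) = 21, t(4) = 36, t(5) = 45, t(6) = 22, t(7) = 32, t(8) = 8.
The sequence repeats with period 7.
So t(31) = t(1 + ((31-1) mod 7)) = t(3) = 21.

21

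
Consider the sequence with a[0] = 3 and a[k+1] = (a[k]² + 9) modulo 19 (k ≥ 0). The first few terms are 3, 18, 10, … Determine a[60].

7

Computing terms: a[0] = 3; a[1] = 18; a[2] = 10; a[3] = 14; a[4] = 15; a[5] = 6; a[6] = 7; a[7] = 1; a[8] = 10.
Since a[8] = a[2] = 10, the sequence is eventually periodic: after a pre-period of length 2 it cycles with period 6.
For k ≥ 2, a[k] depends only on (k - 2) mod 6. (60 - 2) mod 6 = 4, so a[60] = a[6] = 7.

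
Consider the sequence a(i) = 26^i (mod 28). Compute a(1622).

4

We have a(0) = 1,  a(1) = 26,  a(2) = 4,  a(3) = 20,  a(4) = 16,  a(5) = 24,  a(6) = 8,  a(7) = 12,  a(8) = 4.
Since a(8) = a(2) = 4, the sequence is eventually periodic: after a pre-period of length 2 it cycles with period 6.
For i ≥ 2, a(i) depends only on (i - 2) mod 6. (1622 - 2) mod 6 = 0, so a(1622) = a(2) = 4.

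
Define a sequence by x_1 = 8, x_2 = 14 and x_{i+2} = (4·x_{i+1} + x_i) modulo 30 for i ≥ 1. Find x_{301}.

Listing terms: x_1 = 8,  x_2 = 14,  x_3 = 4,  x_4 = 0,  x_5 = 4,  x_6 = 16,  x_7 = 8,  x_8 = 18,  x_9 = 20,  x_{10} = 8,  x_{11} = 22,  x_{12} = 6,  x_{13} = 16,  x_{14} = 10,  x_{15} = 26,  x_{16} = 24,  x_{17} = 2,  x_{18} = 2,  x_{19} = 10,  x_{20} = 12,  x_{21} = 28,  x_{22} = 4,  x_{23} = 14,  x_{24} = 0,  x_{25} = 14,  x_{26} = 26,  x_{27} = 28,  x_{28} = 18,  x_{29} = 10,  x_{30} = 28,  x_{31} = 2,  x_{32} = 6,  x_{33} = 26,  x_{34} = 20,  x_{35} = 16,  x_{36} = 24,  x_{37} = 22,  x_{38} = 22,  x_{39} = 20,  x_{40} = 12,  x_{41} = 8,  x_{42} = 14.
The sequence repeats with period 40.
So x_{301} = x_{1 + ((301-1) mod 40)} = x_{21} = 28.

28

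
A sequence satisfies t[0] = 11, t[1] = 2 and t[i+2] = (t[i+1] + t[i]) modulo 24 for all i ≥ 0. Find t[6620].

Listing terms: t[0] = 11; t[1] = 2; t[2] = 13; t[3] = 15; t[4] = 4; t[5] = 19; t[6] = 23; t[7] = 18; t[8] = 17; t[9] = 11; t[10] = 4; t[11] = 15; t[12] = 19; t[13] = 10; t[14] = 5; t[15] = 15; t[16] = 20; t[17] = 11; t[18] = 7; t[19] = 18; t[20] = 1; t[21] = 19; t[22] = 20; t[23] = 15; t[24] = 11; t[25] = 2.
The sequence repeats with period 24.
So t[6620] = t[0 + ((6620-0) mod 24)] = t[20] = 1.

1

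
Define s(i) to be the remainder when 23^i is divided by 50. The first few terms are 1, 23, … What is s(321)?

Computing terms: s(0) = 1; s(1) = 23; s(2) = 29; s(3) = 17; s(4) = 41; s(5) = 43; s(6) = 39; s(7) = 47; s(8) = 31; s(9) = 13; s(10) = 49; s(11) = 27; s(12) = 21; s(13) = 33; s(14) = 9; s(15) = 7; s(16) = 11; s(17) = 3; s(18) = 19; s(19) = 37; s(20) = 1.
The sequence repeats with period 20.
(321 - 0) mod 20 = 1, so s(321) = s(1) = 23.

23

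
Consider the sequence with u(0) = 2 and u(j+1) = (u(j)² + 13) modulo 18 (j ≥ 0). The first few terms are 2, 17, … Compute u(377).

5

u(0) = 2; u(1) = 17; u(2) = 14; u(3) = 11; u(4) = 8; u(5) = 5; u(6) = 2.
Since u(6) = u(0) = 2, the sequence is periodic with period 6.
So u(377) = u(0 + ((377-0) mod 6)) = u(5) = 5.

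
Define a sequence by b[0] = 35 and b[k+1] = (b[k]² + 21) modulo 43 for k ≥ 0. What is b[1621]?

1

We have b[0] = 35,  b[1] = 42,  b[2] = 22,  b[3] = 32,  b[4] = 13,  b[5] = 18,  b[6] = 1,  b[7] = 22.
Since b[7] = b[2] = 22, the sequence is eventually periodic: after a pre-period of length 2 it cycles with period 5.
For k ≥ 2, b[k] depends only on (k - 2) mod 5. (1621 - 2) mod 5 = 4, so b[1621] = b[6] = 1.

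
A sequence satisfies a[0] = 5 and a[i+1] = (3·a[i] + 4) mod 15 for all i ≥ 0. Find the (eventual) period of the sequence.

Listing terms: a[0] = 5, a[1] = 4, a[2] = 1, a[3] = 7, a[4] = 10, a[5] = 4.
Since a[5] = a[1] = 4, the sequence is eventually periodic: after a pre-period of length 1 it cycles with period 4.

4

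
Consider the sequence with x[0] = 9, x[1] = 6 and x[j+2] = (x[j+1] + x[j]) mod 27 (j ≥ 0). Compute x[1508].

0

Computing terms: x[0] = 9; x[1] = 6; x[2] = 15; x[3] = 21; x[4] = 9; x[5] = 3; x[6] = 12; x[7] = 15; x[8] = 0; x[9] = 15; x[10] = 15; x[11] = 3; x[12] = 18; x[13] = 21; x[14] = 12; x[15] = 6; x[16] = 18; x[17] = 24; x[18] = 15; x[19] = 12; x[20] = 0; x[21] = 12; x[22] = 12; x[23] = 24; x[24] = 9; x[25] = 6.
The sequence repeats with period 24.
So x[1508] = x[0 + ((1508-0) mod 24)] = x[20] = 0.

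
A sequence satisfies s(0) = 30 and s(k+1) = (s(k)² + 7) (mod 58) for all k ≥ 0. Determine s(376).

12

Computing terms: s(0) = 30; s(1) = 37; s(2) = 42; s(3) = 31; s(4) = 40; s(5) = 41; s(6) = 6; s(7) = 43; s(8) = 0; s(9) = 7; s(10) = 56; s(11) = 11; s(12) = 12; s(13) = 35; s(14) = 14; s(15) = 29; s(16) = 36; s(17) = 27; s(18) = 40.
Since s(18) = s(4) = 40, the sequence is eventually periodic: after a pre-period of length 4 it cycles with period 14.
For k ≥ 4, s(k) depends only on (k - 4) mod 14. (376 - 4) mod 14 = 8, so s(376) = s(12) = 12.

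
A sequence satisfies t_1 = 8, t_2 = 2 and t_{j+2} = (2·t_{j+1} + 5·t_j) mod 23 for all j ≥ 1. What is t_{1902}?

t_1 = 8, t_2 = 2, t_3 = 21, t_4 = 6, t_5 = 2, t_6 = 11, t_7 = 9, t_8 = 4, t_9 = 7, t_{10} = 11, t_{11} = 11, t_{12} = 8, t_{13} = 2.
The sequence repeats with period 11.
So t_{1902} = t_{1 + ((1902-1) mod 11)} = t_{10} = 11.

11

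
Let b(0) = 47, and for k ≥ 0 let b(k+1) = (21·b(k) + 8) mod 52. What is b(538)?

51

Computing terms: b(0) = 47; b(1) = 7; b(2) = 51; b(3) = 39; b(4) = 47.
Since b(4) = b(0) = 47, the sequence is periodic with period 4.
(538 - 0) mod 4 = 2, so b(538) = b(2) = 51.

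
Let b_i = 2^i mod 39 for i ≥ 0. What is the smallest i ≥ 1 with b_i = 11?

We have b_0 = 1,  b_1 = 2,  b_2 = 4,  b_3 = 8,  b_4 = 16,  b_5 = 32,  b_6 = 25,  b_7 = 11,  b_8 = 22,  b_9 = 5,  b_{10} = 10,  b_{11} = 20,  b_{12} = 1.
The sequence repeats with period 12.
The value 11 first appears (with i ≥ 1) at b_7.

7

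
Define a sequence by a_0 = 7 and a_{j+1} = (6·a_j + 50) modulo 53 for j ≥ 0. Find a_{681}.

0

Listing terms: a_0 = 7; a_1 = 39; a_2 = 19; a_3 = 5; a_4 = 27; a_5 = 0; a_6 = 50; a_7 = 32; a_8 = 30; a_9 = 18; a_{10} = 52; a_{11} = 44; a_{12} = 49; a_{13} = 26; a_{14} = 47; a_{15} = 14; a_{16} = 28; a_{17} = 6; a_{18} = 33; a_{19} = 36; a_{20} = 1; a_{21} = 3; a_{22} = 15; a_{23} = 34; a_{24} = 42; a_{25} = 37; a_{26} = 7.
The sequence repeats with period 26.
(681 - 0) mod 26 = 5, so a_{681} = a_5 = 0.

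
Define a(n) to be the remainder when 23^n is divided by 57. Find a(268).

Listing terms: a(1) = 23, a(2) = 16, a(3) = 26, a(4) = 28, a(5) = 17, a(6) = 49, a(7) = 44, a(8) = 43, a(9) = 20, a(10) = 4, a(11) = 35, a(12) = 7, a(13) = 47, a(14) = 55, a(15) = 11, a(16) = 25, a(17) = 5, a(18) = 1, a(19) = 23.
Since a(19) = a(1) = 23, the sequence is periodic with period 18.
(268 - 1) mod 18 = 15, so a(268) = a(16) = 25.

25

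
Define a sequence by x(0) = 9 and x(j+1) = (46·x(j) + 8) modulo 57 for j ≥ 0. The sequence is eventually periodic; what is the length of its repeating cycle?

x(0) = 9, x(1) = 23, x(2) = 40, x(3) = 24, x(4) = 29, x(5) = 31, x(6) = 9.
The sequence repeats with period 6.

6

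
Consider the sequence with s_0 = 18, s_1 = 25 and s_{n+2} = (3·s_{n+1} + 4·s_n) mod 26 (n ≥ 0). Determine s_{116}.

Listing terms: s_0 = 18,  s_1 = 25,  s_2 = 17,  s_3 = 21,  s_4 = 1,  s_5 = 9,  s_6 = 5,  s_7 = 25,  s_8 = 17.
Since (s_7, s_8) = (s_1, s_2) = (25, 17) (two consecutive terms determine the rest), the sequence is eventually periodic: after a pre-period of length 1 it cycles with period 6.
For n ≥ 1, s_n depends only on (n - 1) mod 6. (116 - 1) mod 6 = 1, so s_{116} = s_2 = 17.

17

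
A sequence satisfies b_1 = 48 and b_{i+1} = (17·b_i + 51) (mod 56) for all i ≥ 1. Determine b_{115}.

b_1 = 48, b_2 = 27, b_3 = 6, b_4 = 41, b_5 = 20, b_6 = 55, b_7 = 34, b_8 = 13, b_9 = 48.
The sequence repeats with period 8.
So b_{115} = b_{1 + ((115-1) mod 8)} = b_3 = 6.

6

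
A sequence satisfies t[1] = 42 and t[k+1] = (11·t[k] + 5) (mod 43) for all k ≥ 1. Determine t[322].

19

Computing terms: t[1] = 42,  t[2] = 37,  t[3] = 25,  t[4] = 22,  t[5] = 32,  t[6] = 13,  t[7] = 19,  t[8] = 42.
The sequence repeats with period 7.
(322 - 1) mod 7 = 6, so t[322] = t[7] = 19.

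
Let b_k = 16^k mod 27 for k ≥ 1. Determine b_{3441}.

Listing terms: b_1 = 16; b_2 = 13; b_3 = 19; b_4 = 7; b_5 = 4; b_6 = 10; b_7 = 25; b_8 = 22; b_9 = 1; b_{10} = 16.
Since b_{10} = b_1 = 16, the sequence is periodic with period 9.
So b_{3441} = b_{1 + ((3441-1) mod 9)} = b_3 = 19.

19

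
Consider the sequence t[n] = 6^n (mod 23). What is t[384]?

4

Listing terms: t[1] = 6, t[2] = 13, t[3] = 9, t[4] = 8, t[5] = 2, t[6] = 12, t[7] = 3, t[8] = 18, t[9] = 16, t[10] = 4, t[11] = 1, t[12] = 6.
The sequence repeats with period 11.
So t[384] = t[1 + ((384-1) mod 11)] = t[10] = 4.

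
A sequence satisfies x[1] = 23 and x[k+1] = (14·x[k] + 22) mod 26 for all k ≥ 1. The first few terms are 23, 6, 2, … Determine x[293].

12

Computing terms: x[1] = 23, x[2] = 6, x[3] = 2, x[4] = 24, x[5] = 20, x[6] = 16, x[7] = 12, x[8] = 8, x[9] = 4, x[10] = 0, x[11] = 22, x[12] = 18, x[13] = 14, x[14] = 10, x[15] = 6.
Since x[15] = x[2] = 6, the sequence is eventually periodic: after a pre-period of length 1 it cycles with period 13.
For k ≥ 2, x[k] depends only on (k - 2) mod 13. (293 - 2) mod 13 = 5, so x[293] = x[7] = 12.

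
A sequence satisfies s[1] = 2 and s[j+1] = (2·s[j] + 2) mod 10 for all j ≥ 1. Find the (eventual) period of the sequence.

4

s[1] = 2; s[2] = 6; s[3] = 4; s[4] = 0; s[5] = 2.
The sequence repeats with period 4.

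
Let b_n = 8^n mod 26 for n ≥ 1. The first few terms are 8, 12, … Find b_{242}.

12

We have b_1 = 8; b_2 = 12; b_3 = 18; b_4 = 14; b_5 = 8.
Since b_5 = b_1 = 8, the sequence is periodic with period 4.
(242 - 1) mod 4 = 1, so b_{242} = b_2 = 12.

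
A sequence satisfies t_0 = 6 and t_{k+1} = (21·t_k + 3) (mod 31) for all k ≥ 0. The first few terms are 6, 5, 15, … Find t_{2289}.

27

Computing terms: t_0 = 6; t_1 = 5; t_2 = 15; t_3 = 8; t_4 = 16; t_5 = 29; t_6 = 23; t_7 = 21; t_8 = 10; t_9 = 27; t_{10} = 12; t_{11} = 7; t_{12} = 26; t_{13} = 22; t_{14} = 0; t_{15} = 3; t_{16} = 4; t_{17} = 25; t_{18} = 1; t_{19} = 24; t_{20} = 11; t_{21} = 17; t_{22} = 19; t_{23} = 30; t_{24} = 13; t_{25} = 28; t_{26} = 2; t_{27} = 14; t_{28} = 18; t_{29} = 9; t_{30} = 6.
Since t_{30} = t_0 = 6, the sequence is periodic with period 30.
So t_{2289} = t_{0 + ((2289-0) mod 30)} = t_9 = 27.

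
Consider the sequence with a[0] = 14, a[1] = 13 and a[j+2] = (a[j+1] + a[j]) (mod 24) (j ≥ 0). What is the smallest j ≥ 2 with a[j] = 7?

Listing terms: a[0] = 14; a[1] = 13; a[2] = 3; a[3] = 16; a[4] = 19; a[5] = 11; a[6] = 6; a[7] = 17; a[8] = 23; a[9] = 16; a[10] = 15; a[11] = 7; a[12] = 22; a[13] = 5; a[14] = 3; a[15] = 8; a[16] = 11; a[17] = 19; a[18] = 6; a[19] = 1; a[20] = 7; a[21] = 8; a[22] = 15; a[23] = 23; a[24] = 14; a[25] = 13.
The sequence repeats with period 24.
The value 7 first appears (with j ≥ 2) at a[11].

11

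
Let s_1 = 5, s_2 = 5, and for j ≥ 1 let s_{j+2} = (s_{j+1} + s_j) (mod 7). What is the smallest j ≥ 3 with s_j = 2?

Computing terms: s_1 = 5,  s_2 = 5,  s_3 = 3,  s_4 = 1,  s_5 = 4,  s_6 = 5,  s_7 = 2,  s_8 = 0,  s_9 = 2,  s_{10} = 2,  s_{11} = 4,  s_{12} = 6,  s_{13} = 3,  s_{14} = 2,  s_{15} = 5,  s_{16} = 0,  s_{17} = 5,  s_{18} = 5.
Since (s_{17}, s_{18}) = (s_1, s_2) = (5, 5) (two consecutive terms determine the rest), the sequence is periodic with period 16.
The value 2 first appears (with j ≥ 3) at s_7.

7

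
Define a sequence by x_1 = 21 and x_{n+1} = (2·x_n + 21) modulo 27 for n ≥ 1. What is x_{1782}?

0

Computing terms: x_1 = 21; x_2 = 9; x_3 = 12; x_4 = 18; x_5 = 3; x_6 = 0; x_7 = 21.
Since x_7 = x_1 = 21, the sequence is periodic with period 6.
So x_{1782} = x_{1 + ((1782-1) mod 6)} = x_6 = 0.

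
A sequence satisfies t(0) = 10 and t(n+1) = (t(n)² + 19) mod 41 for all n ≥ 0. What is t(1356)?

10

t(0) = 10; t(1) = 37; t(2) = 35; t(3) = 14; t(4) = 10.
The sequence repeats with period 4.
So t(1356) = t(0 + ((1356-0) mod 4)) = t(0) = 10.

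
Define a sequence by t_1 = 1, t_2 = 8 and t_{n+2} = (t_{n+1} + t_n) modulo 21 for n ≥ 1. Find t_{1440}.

We have t_1 = 1,  t_2 = 8,  t_3 = 9,  t_4 = 17,  t_5 = 5,  t_6 = 1,  t_7 = 6,  t_8 = 7,  t_9 = 13,  t_{10} = 20,  t_{11} = 12,  t_{12} = 11,  t_{13} = 2,  t_{14} = 13,  t_{15} = 15,  t_{16} = 7,  t_{17} = 1,  t_{18} = 8.
The sequence repeats with period 16.
(1440 - 1) mod 16 = 15, so t_{1440} = t_{16} = 7.

7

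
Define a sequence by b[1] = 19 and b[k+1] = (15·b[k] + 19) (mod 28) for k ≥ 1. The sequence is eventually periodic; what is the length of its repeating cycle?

Computing terms: b[1] = 19, b[2] = 24, b[3] = 15, b[4] = 20, b[5] = 11, b[6] = 16, b[7] = 7, b[8] = 12, b[9] = 3, b[10] = 8, b[11] = 27, b[12] = 4, b[13] = 23, b[14] = 0, b[15] = 19.
Since b[15] = b[1] = 19, the sequence is periodic with period 14.

14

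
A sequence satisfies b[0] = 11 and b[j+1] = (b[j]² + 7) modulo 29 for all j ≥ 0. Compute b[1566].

Computing terms: b[0] = 11; b[1] = 12; b[2] = 6; b[3] = 14; b[4] = 0; b[5] = 7; b[6] = 27; b[7] = 11.
The sequence repeats with period 7.
(1566 - 0) mod 7 = 5, so b[1566] = b[5] = 7.

7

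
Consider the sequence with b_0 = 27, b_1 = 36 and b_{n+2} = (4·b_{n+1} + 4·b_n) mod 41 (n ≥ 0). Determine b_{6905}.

Computing terms: b_0 = 27,  b_1 = 36,  b_2 = 6,  b_3 = 4,  b_4 = 40,  b_5 = 12,  b_6 = 3,  b_7 = 19,  b_8 = 6,  b_9 = 18,  b_{10} = 14,  b_{11} = 5,  b_{12} = 35,  b_{13} = 37,  b_{14} = 1,  b_{15} = 29,  b_{16} = 38,  b_{17} = 22,  b_{18} = 35,  b_{19} = 23,  b_{20} = 27,  b_{21} = 36.
The sequence repeats with period 20.
(6905 - 0) mod 20 = 5, so b_{6905} = b_5 = 12.

12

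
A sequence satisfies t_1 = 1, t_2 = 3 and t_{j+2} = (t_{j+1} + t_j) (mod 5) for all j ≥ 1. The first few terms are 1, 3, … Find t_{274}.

Computing terms: t_1 = 1, t_2 = 3, t_3 = 4, t_4 = 2, t_5 = 1, t_6 = 3.
The sequence repeats with period 4.
(274 - 1) mod 4 = 1, so t_{274} = t_2 = 3.

3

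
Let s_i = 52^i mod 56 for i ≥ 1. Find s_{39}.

Computing terms: s_1 = 52; s_2 = 16; s_3 = 48; s_4 = 32; s_5 = 40; s_6 = 8; s_7 = 24; s_8 = 16.
Since s_8 = s_2 = 16, the sequence is eventually periodic: after a pre-period of length 1 it cycles with period 6.
For i ≥ 2, s_i depends only on (i - 2) mod 6. (39 - 2) mod 6 = 1, so s_{39} = s_3 = 48.

48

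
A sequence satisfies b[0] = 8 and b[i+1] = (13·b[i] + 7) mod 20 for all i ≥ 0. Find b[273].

11

We have b[0] = 8, b[1] = 11, b[2] = 10, b[3] = 17, b[4] = 8.
The sequence repeats with period 4.
So b[273] = b[0 + ((273-0) mod 4)] = b[1] = 11.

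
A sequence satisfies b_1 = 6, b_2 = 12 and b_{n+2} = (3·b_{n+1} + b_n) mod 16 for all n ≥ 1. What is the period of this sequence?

12

Computing terms: b_1 = 6,  b_2 = 12,  b_3 = 10,  b_4 = 10,  b_5 = 8,  b_6 = 2,  b_7 = 14,  b_8 = 12,  b_9 = 2,  b_{10} = 2,  b_{11} = 8,  b_{12} = 10,  b_{13} = 6,  b_{14} = 12.
Since (b_{13}, b_{14}) = (b_1, b_2) = (6, 12) (two consecutive terms determine the rest), the sequence is periodic with period 12.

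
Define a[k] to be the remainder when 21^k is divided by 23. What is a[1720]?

Listing terms: a[1] = 21; a[2] = 4; a[3] = 15; a[4] = 16; a[5] = 14; a[6] = 18; a[7] = 10; a[8] = 3; a[9] = 17; a[10] = 12; a[11] = 22; a[12] = 2; a[13] = 19; a[14] = 8; a[15] = 7; a[16] = 9; a[17] = 5; a[18] = 13; a[19] = 20; a[20] = 6; a[21] = 11; a[22] = 1; a[23] = 21.
Since a[23] = a[1] = 21, the sequence is periodic with period 22.
So a[1720] = a[1 + ((1720-1) mod 22)] = a[4] = 16.

16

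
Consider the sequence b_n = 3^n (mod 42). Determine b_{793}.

We have b_0 = 1; b_1 = 3; b_2 = 9; b_3 = 27; b_4 = 39; b_5 = 33; b_6 = 15; b_7 = 3.
Since b_7 = b_1 = 3, the sequence is eventually periodic: after a pre-period of length 1 it cycles with period 6.
For n ≥ 1, b_n depends only on (n - 1) mod 6. (793 - 1) mod 6 = 0, so b_{793} = b_1 = 3.

3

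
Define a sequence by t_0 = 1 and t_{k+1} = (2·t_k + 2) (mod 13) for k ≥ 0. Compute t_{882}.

We have t_0 = 1, t_1 = 4, t_2 = 10, t_3 = 9, t_4 = 7, t_5 = 3, t_6 = 8, t_7 = 5, t_8 = 12, t_9 = 0, t_{10} = 2, t_{11} = 6, t_{12} = 1.
The sequence repeats with period 12.
(882 - 0) mod 12 = 6, so t_{882} = t_6 = 8.

8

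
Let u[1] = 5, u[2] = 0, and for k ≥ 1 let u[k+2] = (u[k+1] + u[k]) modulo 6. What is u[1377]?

We have u[1] = 5,  u[2] = 0,  u[3] = 5,  u[4] = 5,  u[5] = 4,  u[6] = 3,  u[7] = 1,  u[8] = 4,  u[9] = 5,  u[10] = 3,  u[11] = 2,  u[12] = 5,  u[13] = 1,  u[14] = 0,  u[15] = 1,  u[16] = 1,  u[17] = 2,  u[18] = 3,  u[19] = 5,  u[20] = 2,  u[21] = 1,  u[22] = 3,  u[23] = 4,  u[24] = 1,  u[25] = 5,  u[26] = 0.
Since (u[25], u[26]) = (u[1], u[2]) = (5, 0) (two consecutive terms determine the rest), the sequence is periodic with period 24.
So u[1377] = u[1 + ((1377-1) mod 24)] = u[9] = 5.

5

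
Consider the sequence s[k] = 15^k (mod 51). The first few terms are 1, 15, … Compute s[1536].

Computing terms: s[0] = 1,  s[1] = 15,  s[2] = 21,  s[3] = 9,  s[4] = 33,  s[5] = 36,  s[6] = 30,  s[7] = 42,  s[8] = 18,  s[9] = 15.
Since s[9] = s[1] = 15, the sequence is eventually periodic: after a pre-period of length 1 it cycles with period 8.
For k ≥ 1, s[k] depends only on (k - 1) mod 8. (1536 - 1) mod 8 = 7, so s[1536] = s[8] = 18.

18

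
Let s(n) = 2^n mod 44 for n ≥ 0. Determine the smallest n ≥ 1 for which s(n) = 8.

3

Computing terms: s(0) = 1, s(1) = 2, s(2) = 4, s(3) = 8, s(4) = 16, s(5) = 32, s(6) = 20, s(7) = 40, s(8) = 36, s(9) = 28, s(10) = 12, s(11) = 24, s(12) = 4.
Since s(12) = s(2) = 4, the sequence is eventually periodic: after a pre-period of length 2 it cycles with period 10.
The value 8 first appears (with n ≥ 1) at s(3).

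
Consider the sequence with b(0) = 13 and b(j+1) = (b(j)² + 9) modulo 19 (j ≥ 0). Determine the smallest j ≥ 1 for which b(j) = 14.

4

We have b(0) = 13, b(1) = 7, b(2) = 1, b(3) = 10, b(4) = 14, b(5) = 15, b(6) = 6, b(7) = 7.
Since b(7) = b(1) = 7, the sequence is eventually periodic: after a pre-period of length 1 it cycles with period 6.
The value 14 first appears (with j ≥ 1) at b(4).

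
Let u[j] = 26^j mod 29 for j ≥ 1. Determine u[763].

17

Listing terms: u[1] = 26; u[2] = 9; u[3] = 2; u[4] = 23; u[5] = 18; u[6] = 4; u[7] = 17; u[8] = 7; u[9] = 8; u[10] = 5; u[11] = 14; u[12] = 16; u[13] = 10; u[14] = 28; u[15] = 3; u[16] = 20; u[17] = 27; u[18] = 6; u[19] = 11; u[20] = 25; u[21] = 12; u[22] = 22; u[23] = 21; u[24] = 24; u[25] = 15; u[26] = 13; u[27] = 19; u[28] = 1; u[29] = 26.
Since u[29] = u[1] = 26, the sequence is periodic with period 28.
(763 - 1) mod 28 = 6, so u[763] = u[7] = 17.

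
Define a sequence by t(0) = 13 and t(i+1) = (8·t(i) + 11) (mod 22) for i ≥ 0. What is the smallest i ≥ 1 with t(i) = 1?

t(0) = 13, t(1) = 5, t(2) = 7, t(3) = 1, t(4) = 19, t(5) = 9, t(6) = 17, t(7) = 15, t(8) = 21, t(9) = 3, t(10) = 13.
Since t(10) = t(0) = 13, the sequence is periodic with period 10.
The value 1 first appears (with i ≥ 1) at t(3).

3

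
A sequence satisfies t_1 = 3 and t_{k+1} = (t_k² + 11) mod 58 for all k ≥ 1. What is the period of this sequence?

We have t_1 = 3, t_2 = 20, t_3 = 5, t_4 = 36, t_5 = 31, t_6 = 44, t_7 = 33, t_8 = 56, t_9 = 15, t_{10} = 4, t_{11} = 27, t_{12} = 44.
Since t_{12} = t_6 = 44, the sequence is eventually periodic: after a pre-period of length 5 it cycles with period 6.

6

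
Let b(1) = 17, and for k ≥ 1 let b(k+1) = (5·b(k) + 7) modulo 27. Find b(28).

We have b(1) = 17, b(2) = 11, b(3) = 8, b(4) = 20, b(5) = 26, b(6) = 2, b(7) = 17.
The sequence repeats with period 6.
(28 - 1) mod 6 = 3, so b(28) = b(4) = 20.

20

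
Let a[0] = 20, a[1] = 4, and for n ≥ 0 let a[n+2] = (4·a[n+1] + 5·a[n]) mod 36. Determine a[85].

4

We have a[0] = 20,  a[1] = 4,  a[2] = 8,  a[3] = 16,  a[4] = 32,  a[5] = 28,  a[6] = 20,  a[7] = 4.
Since (a[6], a[7]) = (a[0], a[1]) = (20, 4) (two consecutive terms determine the rest), the sequence is periodic with period 6.
So a[85] = a[0 + ((85-0) mod 6)] = a[1] = 4.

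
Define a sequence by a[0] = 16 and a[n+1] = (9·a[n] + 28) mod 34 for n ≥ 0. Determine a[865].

a[0] = 16; a[1] = 2; a[2] = 12; a[3] = 0; a[4] = 28; a[5] = 8; a[6] = 32; a[7] = 10; a[8] = 16.
The sequence repeats with period 8.
(865 - 0) mod 8 = 1, so a[865] = a[1] = 2.

2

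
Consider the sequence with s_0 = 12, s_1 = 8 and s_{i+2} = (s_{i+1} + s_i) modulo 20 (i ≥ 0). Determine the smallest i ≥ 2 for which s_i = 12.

11

s_0 = 12; s_1 = 8; s_2 = 0; s_3 = 8; s_4 = 8; s_5 = 16; s_6 = 4; s_7 = 0; s_8 = 4; s_9 = 4; s_{10} = 8; s_{11} = 12; s_{12} = 0; s_{13} = 12; s_{14} = 12; s_{15} = 4; s_{16} = 16; s_{17} = 0; s_{18} = 16; s_{19} = 16; s_{20} = 12; s_{21} = 8.
Since (s_{20}, s_{21}) = (s_0, s_1) = (12, 8) (two consecutive terms determine the rest), the sequence is periodic with period 20.
The value 12 first appears (with i ≥ 2) at s_{11}.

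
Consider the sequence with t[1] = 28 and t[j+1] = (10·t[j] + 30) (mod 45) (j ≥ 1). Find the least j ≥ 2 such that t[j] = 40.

Computing terms: t[1] = 28, t[2] = 40, t[3] = 25, t[4] = 10, t[5] = 40.
Since t[5] = t[2] = 40, the sequence is eventually periodic: after a pre-period of length 1 it cycles with period 3.
The value 40 first appears (with j ≥ 2) at t[2].

2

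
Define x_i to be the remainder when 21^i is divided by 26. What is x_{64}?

We have x_1 = 21, x_2 = 25, x_3 = 5, x_4 = 1, x_5 = 21.
Since x_5 = x_1 = 21, the sequence is periodic with period 4.
So x_{64} = x_{1 + ((64-1) mod 4)} = x_4 = 1.

1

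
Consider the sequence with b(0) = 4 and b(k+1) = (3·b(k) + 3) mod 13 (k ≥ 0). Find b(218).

9

Listing terms: b(0) = 4; b(1) = 2; b(2) = 9; b(3) = 4.
The sequence repeats with period 3.
So b(218) = b(0 + ((218-0) mod 3)) = b(2) = 9.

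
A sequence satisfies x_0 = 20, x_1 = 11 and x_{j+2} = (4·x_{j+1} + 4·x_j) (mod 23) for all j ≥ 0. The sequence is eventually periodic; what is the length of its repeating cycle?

Computing terms: x_0 = 20; x_1 = 11; x_2 = 9; x_3 = 11; x_4 = 11; x_5 = 19; x_6 = 5; x_7 = 4; x_8 = 13; x_9 = 22; x_{10} = 2; x_{11} = 4; x_{12} = 1; x_{13} = 20; x_{14} = 15; x_{15} = 2; x_{16} = 22; x_{17} = 4; x_{18} = 12; x_{19} = 18; x_{20} = 5; x_{21} = 0; x_{22} = 20; x_{23} = 11.
Since (x_{22}, x_{23}) = (x_0, x_1) = (20, 11) (two consecutive terms determine the rest), the sequence is periodic with period 22.

22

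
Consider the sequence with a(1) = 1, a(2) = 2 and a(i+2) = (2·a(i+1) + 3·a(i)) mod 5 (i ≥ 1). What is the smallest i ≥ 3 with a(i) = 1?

5

a(1) = 1,  a(2) = 2,  a(3) = 2,  a(4) = 0,  a(5) = 1,  a(6) = 2.
Since (a(5), a(6)) = (a(1), a(2)) = (1, 2) (two consecutive terms determine the rest), the sequence is periodic with period 4.
The value 1 next appears (with i ≥ 3) at a(5).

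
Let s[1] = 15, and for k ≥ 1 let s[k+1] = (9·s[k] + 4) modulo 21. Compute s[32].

Listing terms: s[1] = 15,  s[2] = 13,  s[3] = 16,  s[4] = 1,  s[5] = 13.
Since s[5] = s[2] = 13, the sequence is eventually periodic: after a pre-period of length 1 it cycles with period 3.
For k ≥ 2, s[k] depends only on (k - 2) mod 3. (32 - 2) mod 3 = 0, so s[32] = s[2] = 13.

13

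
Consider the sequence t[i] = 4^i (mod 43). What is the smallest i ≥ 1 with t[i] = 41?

Computing terms: t[0] = 1,  t[1] = 4,  t[2] = 16,  t[3] = 21,  t[4] = 41,  t[5] = 35,  t[6] = 11,  t[7] = 1.
The sequence repeats with period 7.
The value 41 first appears (with i ≥ 1) at t[4].

4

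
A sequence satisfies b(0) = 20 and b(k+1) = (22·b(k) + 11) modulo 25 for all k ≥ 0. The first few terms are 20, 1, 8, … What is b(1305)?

11

Listing terms: b(0) = 20,  b(1) = 1,  b(2) = 8,  b(3) = 12,  b(4) = 0,  b(5) = 11,  b(6) = 3,  b(7) = 2,  b(8) = 5,  b(9) = 21,  b(10) = 23,  b(11) = 17,  b(12) = 10,  b(13) = 6,  b(14) = 18,  b(15) = 7,  b(16) = 15,  b(17) = 16,  b(18) = 13,  b(19) = 22,  b(20) = 20.
The sequence repeats with period 20.
So b(1305) = b(0 + ((1305-0) mod 20)) = b(5) = 11.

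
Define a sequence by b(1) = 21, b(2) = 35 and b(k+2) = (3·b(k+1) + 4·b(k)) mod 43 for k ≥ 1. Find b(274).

We have b(1) = 21,  b(2) = 35,  b(3) = 17,  b(4) = 19,  b(5) = 39,  b(6) = 21,  b(7) = 4,  b(8) = 10,  b(9) = 3,  b(10) = 6,  b(11) = 30,  b(12) = 28,  b(13) = 32,  b(14) = 36,  b(15) = 21,  b(16) = 35.
Since (b(15), b(16)) = (b(1), b(2)) = (21, 35) (two consecutive terms determine the rest), the sequence is periodic with period 14.
So b(274) = b(1 + ((274-1) mod 14)) = b(8) = 10.

10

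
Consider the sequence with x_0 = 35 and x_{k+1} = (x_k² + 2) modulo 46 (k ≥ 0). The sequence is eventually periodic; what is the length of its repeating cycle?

We have x_0 = 35,  x_1 = 31,  x_2 = 43,  x_3 = 11,  x_4 = 31.
Since x_4 = x_1 = 31, the sequence is eventually periodic: after a pre-period of length 1 it cycles with period 3.

3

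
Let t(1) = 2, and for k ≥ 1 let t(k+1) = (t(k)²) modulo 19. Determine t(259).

We have t(1) = 2,  t(2) = 4,  t(3) = 16,  t(4) = 9,  t(5) = 5,  t(6) = 6,  t(7) = 17,  t(8) = 4.
Since t(8) = t(2) = 4, the sequence is eventually periodic: after a pre-period of length 1 it cycles with period 6.
For k ≥ 2, t(k) depends only on (k - 2) mod 6. (259 - 2) mod 6 = 5, so t(259) = t(7) = 17.

17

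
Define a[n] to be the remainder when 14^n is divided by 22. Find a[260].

Listing terms: a[1] = 14; a[2] = 20; a[3] = 16; a[4] = 4; a[5] = 12; a[6] = 14.
The sequence repeats with period 5.
(260 - 1) mod 5 = 4, so a[260] = a[5] = 12.

12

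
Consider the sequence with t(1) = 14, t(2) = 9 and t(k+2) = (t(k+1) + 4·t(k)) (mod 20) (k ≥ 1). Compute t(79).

Computing terms: t(1) = 14, t(2) = 9, t(3) = 5, t(4) = 1, t(5) = 1, t(6) = 5, t(7) = 9, t(8) = 9, t(9) = 5.
Since (t(8), t(9)) = (t(2), t(3)) = (9, 5) (two consecutive terms determine the rest), the sequence is eventually periodic: after a pre-period of length 1 it cycles with period 6.
For k ≥ 2, t(k) depends only on (k - 2) mod 6. (79 - 2) mod 6 = 5, so t(79) = t(7) = 9.

9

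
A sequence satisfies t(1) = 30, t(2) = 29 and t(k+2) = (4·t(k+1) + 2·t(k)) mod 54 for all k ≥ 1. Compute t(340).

We have t(1) = 30,  t(2) = 29,  t(3) = 14,  t(4) = 6,  t(5) = 52,  t(6) = 4,  t(7) = 12,  t(8) = 2,  t(9) = 32,  t(10) = 24,  t(11) = 52,  t(12) = 40,  t(13) = 48,  t(14) = 2,  t(15) = 50,  t(16) = 42,  t(17) = 52,  t(18) = 22,  t(19) = 30,  t(20) = 2,  t(21) = 14,  t(22) = 6.
Since (t(21), t(22)) = (t(3), t(4)) = (14, 6) (two consecutive terms determine the rest), the sequence is eventually periodic: after a pre-period of length 2 it cycles with period 18.
For k ≥ 3, t(k) depends only on (k - 3) mod 18. (340 - 3) mod 18 = 13, so t(340) = t(16) = 42.

42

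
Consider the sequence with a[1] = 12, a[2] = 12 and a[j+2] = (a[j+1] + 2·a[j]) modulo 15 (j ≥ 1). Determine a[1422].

12

a[1] = 12; a[2] = 12; a[3] = 6; a[4] = 0; a[5] = 12; a[6] = 12.
The sequence repeats with period 4.
So a[1422] = a[1 + ((1422-1) mod 4)] = a[2] = 12.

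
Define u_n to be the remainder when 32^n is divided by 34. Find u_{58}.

4

u_1 = 32; u_2 = 4; u_3 = 26; u_4 = 16; u_5 = 2; u_6 = 30; u_7 = 8; u_8 = 18; u_9 = 32.
The sequence repeats with period 8.
So u_{58} = u_{1 + ((58-1) mod 8)} = u_2 = 4.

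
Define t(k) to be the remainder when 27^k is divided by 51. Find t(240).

18

t(0) = 1, t(1) = 27, t(2) = 15, t(3) = 48, t(4) = 21, t(5) = 6, t(6) = 9, t(7) = 39, t(8) = 33, t(9) = 24, t(10) = 36, t(11) = 3, t(12) = 30, t(13) = 45, t(14) = 42, t(15) = 12, t(16) = 18, t(17) = 27.
Since t(17) = t(1) = 27, the sequence is eventually periodic: after a pre-period of length 1 it cycles with period 16.
For k ≥ 1, t(k) depends only on (k - 1) mod 16. (240 - 1) mod 16 = 15, so t(240) = t(16) = 18.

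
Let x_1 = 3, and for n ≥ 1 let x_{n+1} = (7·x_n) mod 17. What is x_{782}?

Computing terms: x_1 = 3; x_2 = 4; x_3 = 11; x_4 = 9; x_5 = 12; x_6 = 16; x_7 = 10; x_8 = 2; x_9 = 14; x_{10} = 13; x_{11} = 6; x_{12} = 8; x_{13} = 5; x_{14} = 1; x_{15} = 7; x_{16} = 15; x_{17} = 3.
Since x_{17} = x_1 = 3, the sequence is periodic with period 16.
(782 - 1) mod 16 = 13, so x_{782} = x_{14} = 1.

1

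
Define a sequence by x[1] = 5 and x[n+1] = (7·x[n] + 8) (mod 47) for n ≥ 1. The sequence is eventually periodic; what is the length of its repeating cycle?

23

Listing terms: x[1] = 5, x[2] = 43, x[3] = 27, x[4] = 9, x[5] = 24, x[6] = 35, x[7] = 18, x[8] = 40, x[9] = 6, x[10] = 3, x[11] = 29, x[12] = 23, x[13] = 28, x[14] = 16, x[15] = 26, x[16] = 2, x[17] = 22, x[18] = 21, x[19] = 14, x[20] = 12, x[21] = 45, x[22] = 41, x[23] = 13, x[24] = 5.
Since x[24] = x[1] = 5, the sequence is periodic with period 23.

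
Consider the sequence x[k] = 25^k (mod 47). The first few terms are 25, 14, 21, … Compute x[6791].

Listing terms: x[1] = 25,  x[2] = 14,  x[3] = 21,  x[4] = 8,  x[5] = 12,  x[6] = 18,  x[7] = 27,  x[8] = 17,  x[9] = 2,  x[10] = 3,  x[11] = 28,  x[12] = 42,  x[13] = 16,  x[14] = 24,  x[15] = 36,  x[16] = 7,  x[17] = 34,  x[18] = 4,  x[19] = 6,  x[20] = 9,  x[21] = 37,  x[22] = 32,  x[23] = 1,  x[24] = 25.
The sequence repeats with period 23.
So x[6791] = x[1 + ((6791-1) mod 23)] = x[6] = 18.

18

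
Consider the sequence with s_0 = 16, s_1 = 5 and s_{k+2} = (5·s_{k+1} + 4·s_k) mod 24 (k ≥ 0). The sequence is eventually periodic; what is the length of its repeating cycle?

Listing terms: s_0 = 16, s_1 = 5, s_2 = 17, s_3 = 9, s_4 = 17, s_5 = 1, s_6 = 1, s_7 = 9, s_8 = 1, s_9 = 17, s_{10} = 17, s_{11} = 9.
Since (s_{10}, s_{11}) = (s_2, s_3) = (17, 9) (two consecutive terms determine the rest), the sequence is eventually periodic: after a pre-period of length 2 it cycles with period 8.

8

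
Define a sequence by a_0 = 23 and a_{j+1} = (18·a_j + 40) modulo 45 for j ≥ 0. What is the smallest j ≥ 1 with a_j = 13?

We have a_0 = 23,  a_1 = 4,  a_2 = 22,  a_3 = 31,  a_4 = 13,  a_5 = 4.
Since a_5 = a_1 = 4, the sequence is eventually periodic: after a pre-period of length 1 it cycles with period 4.
The value 13 first appears (with j ≥ 1) at a_4.

4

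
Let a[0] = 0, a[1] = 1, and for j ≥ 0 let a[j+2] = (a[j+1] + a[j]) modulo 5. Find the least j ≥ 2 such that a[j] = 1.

2

Listing terms: a[0] = 0,  a[1] = 1,  a[2] = 1,  a[3] = 2,  a[4] = 3,  a[5] = 0,  a[6] = 3,  a[7] = 3,  a[8] = 1,  a[9] = 4,  a[10] = 0,  a[11] = 4,  a[12] = 4,  a[13] = 3,  a[14] = 2,  a[15] = 0,  a[16] = 2,  a[17] = 2,  a[18] = 4,  a[19] = 1,  a[20] = 0,  a[21] = 1.
The sequence repeats with period 20.
The value 1 first appears (with j ≥ 2) at a[2].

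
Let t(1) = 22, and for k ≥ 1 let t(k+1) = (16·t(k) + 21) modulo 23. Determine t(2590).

16

Listing terms: t(1) = 22; t(2) = 5; t(3) = 9; t(4) = 4; t(5) = 16; t(6) = 1; t(7) = 14; t(8) = 15; t(9) = 8; t(10) = 11; t(11) = 13; t(12) = 22.
The sequence repeats with period 11.
So t(2590) = t(1 + ((2590-1) mod 11)) = t(5) = 16.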